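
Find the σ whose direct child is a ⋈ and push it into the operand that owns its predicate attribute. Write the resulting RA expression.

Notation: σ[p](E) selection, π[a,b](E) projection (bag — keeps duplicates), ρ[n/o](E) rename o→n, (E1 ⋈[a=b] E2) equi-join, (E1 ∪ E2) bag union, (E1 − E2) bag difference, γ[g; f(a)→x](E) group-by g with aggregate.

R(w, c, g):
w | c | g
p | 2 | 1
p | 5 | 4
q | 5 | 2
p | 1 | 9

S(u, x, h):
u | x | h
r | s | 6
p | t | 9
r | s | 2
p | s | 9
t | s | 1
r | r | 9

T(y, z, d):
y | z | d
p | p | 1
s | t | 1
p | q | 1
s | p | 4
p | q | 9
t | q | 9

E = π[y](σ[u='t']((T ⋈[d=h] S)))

σ filters on u, owned by the right side.
E' = π[y]((T ⋈[d=h] σ[u='t'](S)))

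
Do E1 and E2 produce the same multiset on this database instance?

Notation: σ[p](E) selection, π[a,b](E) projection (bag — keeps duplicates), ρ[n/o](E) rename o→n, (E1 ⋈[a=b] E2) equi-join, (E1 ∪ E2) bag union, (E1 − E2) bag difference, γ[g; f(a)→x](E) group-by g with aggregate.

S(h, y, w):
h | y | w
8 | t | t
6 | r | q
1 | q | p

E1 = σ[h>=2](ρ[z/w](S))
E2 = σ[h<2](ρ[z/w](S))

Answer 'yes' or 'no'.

E1 per-node cardinality:
  S → 3
  ρ[z/w](S) → 3
  σ[h>=2](ρ[z/w](S)) → 2
E2 per-node cardinality:
  S → 3
  ρ[z/w](S) → 3
  σ[h<2](ρ[z/w](S)) → 1

E1 result:
h | y | z
6 | r | q
8 | t | t
E2 result:
h | y | z
1 | q | p
Witness: (8, 't', 't') appears 1× in E1 but 0× in E2.

no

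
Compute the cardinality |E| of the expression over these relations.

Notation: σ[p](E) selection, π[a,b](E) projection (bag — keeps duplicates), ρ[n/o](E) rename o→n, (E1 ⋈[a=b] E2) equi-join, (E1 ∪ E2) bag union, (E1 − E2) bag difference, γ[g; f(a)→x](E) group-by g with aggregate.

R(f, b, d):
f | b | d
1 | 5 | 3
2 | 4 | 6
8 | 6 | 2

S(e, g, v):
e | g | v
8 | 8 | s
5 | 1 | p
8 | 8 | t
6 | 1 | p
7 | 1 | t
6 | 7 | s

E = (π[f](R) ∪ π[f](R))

Stepwise |·|:
  R → 3
  π[f](R) → 3
  R → 3
  π[f](R) → 3
  (π[f](R) ∪ π[f](R)) → 6

|E| = 6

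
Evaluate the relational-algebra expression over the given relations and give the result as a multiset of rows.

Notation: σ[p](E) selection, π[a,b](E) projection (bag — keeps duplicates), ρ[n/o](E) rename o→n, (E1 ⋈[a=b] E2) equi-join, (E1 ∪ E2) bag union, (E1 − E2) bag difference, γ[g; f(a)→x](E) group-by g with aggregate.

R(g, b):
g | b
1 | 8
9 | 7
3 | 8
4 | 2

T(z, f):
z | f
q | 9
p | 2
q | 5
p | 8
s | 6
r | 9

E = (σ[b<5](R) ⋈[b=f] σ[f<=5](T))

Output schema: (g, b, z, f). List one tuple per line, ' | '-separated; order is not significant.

Per-node cardinality:
  R → 4
  σ[b<5](R) → 1
  T → 6
  σ[f<=5](T) → 2
  (σ[b<5](R) ⋈[b=f] σ[f<=5](T)) → 1

== RESULT ==
g | b | z | f
4 | 2 | p | 2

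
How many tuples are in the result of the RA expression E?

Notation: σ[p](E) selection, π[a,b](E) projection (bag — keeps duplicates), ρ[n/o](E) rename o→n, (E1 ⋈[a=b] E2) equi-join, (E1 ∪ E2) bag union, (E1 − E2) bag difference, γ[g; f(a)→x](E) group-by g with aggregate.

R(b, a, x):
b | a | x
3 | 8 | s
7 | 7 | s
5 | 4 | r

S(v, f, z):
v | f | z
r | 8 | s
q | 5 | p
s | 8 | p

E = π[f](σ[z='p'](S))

Subexpression sizes:
  S → 3
  σ[z='p'](S) → 2
  π[f](σ[z='p'](S)) → 2

|E| = 2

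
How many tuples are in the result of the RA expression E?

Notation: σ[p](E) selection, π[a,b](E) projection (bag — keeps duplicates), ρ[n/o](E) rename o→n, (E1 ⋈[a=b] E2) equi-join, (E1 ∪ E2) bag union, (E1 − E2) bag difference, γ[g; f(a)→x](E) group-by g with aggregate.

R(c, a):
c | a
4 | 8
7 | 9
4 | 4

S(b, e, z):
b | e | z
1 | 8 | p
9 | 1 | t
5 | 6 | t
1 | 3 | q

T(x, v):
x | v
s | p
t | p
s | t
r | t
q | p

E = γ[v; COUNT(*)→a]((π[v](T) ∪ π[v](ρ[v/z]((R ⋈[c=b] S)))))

Per-node cardinality:
  T → 5
  π[v](T) → 5
  R → 3
  S → 4
  (R ⋈[c=b] S) → 0
  ρ[v/z]((R ⋈[c=b] S)) → 0
  π[v](ρ[v/z]((R ⋈[c=b] S))) → 0
  (π[v](T) ∪ π[v](ρ[v/z]((R ⋈[c=b] S)))) → 5
  γ[v; COUNT(*)→a]((π[v](T) ∪ π[v](ρ[v/z]((R ⋈[c=b] S))))) → 2

|E| = 2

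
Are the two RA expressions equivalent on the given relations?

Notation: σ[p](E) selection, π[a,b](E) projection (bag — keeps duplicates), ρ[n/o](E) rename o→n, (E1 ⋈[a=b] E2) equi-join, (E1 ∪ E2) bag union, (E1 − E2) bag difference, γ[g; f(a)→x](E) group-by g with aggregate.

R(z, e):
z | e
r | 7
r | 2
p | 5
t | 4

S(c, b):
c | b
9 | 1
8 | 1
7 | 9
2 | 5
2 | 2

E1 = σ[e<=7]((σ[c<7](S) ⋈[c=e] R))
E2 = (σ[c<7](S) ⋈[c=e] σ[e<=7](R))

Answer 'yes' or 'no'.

E1 stepwise |·|:
  S → 5
  σ[c<7](S) → 2
  R → 4
  (σ[c<7](S) ⋈[c=e] R) → 2
  σ[e<=7]((σ[c<7](S) ⋈[c=e] R)) → 2
E2 stepwise |·|:
  S → 5
  σ[c<7](S) → 2
  R → 4
  σ[e<=7](R) → 4
  (σ[c<7](S) ⋈[c=e] σ[e<=7](R)) → 2

E1 and E2 produce the same multiset:
c | b | z | e
2 | 2 | r | 2
2 | 5 | r | 2

yes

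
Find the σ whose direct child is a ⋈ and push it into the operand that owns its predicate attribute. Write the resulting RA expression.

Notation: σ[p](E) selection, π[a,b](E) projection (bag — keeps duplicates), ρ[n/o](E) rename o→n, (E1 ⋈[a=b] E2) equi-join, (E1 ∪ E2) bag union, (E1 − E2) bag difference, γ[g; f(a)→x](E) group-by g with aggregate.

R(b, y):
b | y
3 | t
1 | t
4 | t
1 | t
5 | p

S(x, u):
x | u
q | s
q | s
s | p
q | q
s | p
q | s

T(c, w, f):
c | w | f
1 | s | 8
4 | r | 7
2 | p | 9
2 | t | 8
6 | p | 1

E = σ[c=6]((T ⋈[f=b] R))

σ filters on c, owned by the left side.
E' = (σ[c=6](T) ⋈[f=b] R)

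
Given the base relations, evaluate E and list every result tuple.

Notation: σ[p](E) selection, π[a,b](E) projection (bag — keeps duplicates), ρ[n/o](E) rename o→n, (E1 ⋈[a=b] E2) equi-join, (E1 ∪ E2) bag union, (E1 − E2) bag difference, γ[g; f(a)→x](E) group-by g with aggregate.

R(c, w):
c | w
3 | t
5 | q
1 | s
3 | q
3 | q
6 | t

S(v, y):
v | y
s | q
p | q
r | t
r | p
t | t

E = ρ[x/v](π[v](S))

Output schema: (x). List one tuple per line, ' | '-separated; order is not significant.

Row counts bottom-up:
  S → 5
  π[v](S) → 5
  ρ[x/v](π[v](S)) → 5

== RESULT ==
x
p
r
r
s
t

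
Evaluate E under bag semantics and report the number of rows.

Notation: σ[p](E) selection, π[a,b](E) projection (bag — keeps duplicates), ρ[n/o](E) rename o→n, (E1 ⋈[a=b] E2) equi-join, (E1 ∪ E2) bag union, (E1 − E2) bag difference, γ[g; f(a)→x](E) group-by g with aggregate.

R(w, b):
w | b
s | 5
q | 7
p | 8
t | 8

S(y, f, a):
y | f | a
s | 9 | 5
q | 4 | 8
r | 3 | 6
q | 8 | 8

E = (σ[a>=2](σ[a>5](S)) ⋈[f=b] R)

Stepwise |·|:
  S → 4
  σ[a>5](S) → 3
  σ[a>=2](σ[a>5](S)) → 3
  R → 4
  (σ[a>=2](σ[a>5](S)) ⋈[f=b] R) → 2

|E| = 2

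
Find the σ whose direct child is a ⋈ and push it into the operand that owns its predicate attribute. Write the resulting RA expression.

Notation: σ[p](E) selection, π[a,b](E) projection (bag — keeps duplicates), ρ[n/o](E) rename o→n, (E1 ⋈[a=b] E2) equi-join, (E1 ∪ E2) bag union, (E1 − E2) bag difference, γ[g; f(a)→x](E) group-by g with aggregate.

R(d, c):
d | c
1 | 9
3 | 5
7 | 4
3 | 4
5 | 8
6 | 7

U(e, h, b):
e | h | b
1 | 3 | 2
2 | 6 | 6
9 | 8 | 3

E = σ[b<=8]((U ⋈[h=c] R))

σ filters on b, owned by the left side.
E' = (σ[b<=8](U) ⋈[h=c] R)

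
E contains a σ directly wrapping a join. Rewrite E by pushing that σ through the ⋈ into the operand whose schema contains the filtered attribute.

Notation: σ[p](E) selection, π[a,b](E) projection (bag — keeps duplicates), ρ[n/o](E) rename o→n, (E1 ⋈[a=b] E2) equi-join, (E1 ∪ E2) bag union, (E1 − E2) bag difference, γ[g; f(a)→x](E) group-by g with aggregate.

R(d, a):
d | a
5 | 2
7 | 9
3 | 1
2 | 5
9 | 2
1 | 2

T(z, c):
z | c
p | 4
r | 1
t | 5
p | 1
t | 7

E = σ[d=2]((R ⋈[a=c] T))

σ filters on d, owned by the left side.
E' = (σ[d=2](R) ⋈[a=c] T)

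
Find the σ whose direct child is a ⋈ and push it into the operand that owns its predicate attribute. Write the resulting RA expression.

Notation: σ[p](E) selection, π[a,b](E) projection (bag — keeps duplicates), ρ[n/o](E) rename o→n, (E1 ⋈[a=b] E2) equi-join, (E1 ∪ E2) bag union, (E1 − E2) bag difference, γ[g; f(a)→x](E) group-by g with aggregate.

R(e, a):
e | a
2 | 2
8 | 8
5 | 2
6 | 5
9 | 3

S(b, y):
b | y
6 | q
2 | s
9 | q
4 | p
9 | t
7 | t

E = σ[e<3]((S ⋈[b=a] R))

σ filters on e, owned by the right side.
E' = (S ⋈[b=a] σ[e<3](R))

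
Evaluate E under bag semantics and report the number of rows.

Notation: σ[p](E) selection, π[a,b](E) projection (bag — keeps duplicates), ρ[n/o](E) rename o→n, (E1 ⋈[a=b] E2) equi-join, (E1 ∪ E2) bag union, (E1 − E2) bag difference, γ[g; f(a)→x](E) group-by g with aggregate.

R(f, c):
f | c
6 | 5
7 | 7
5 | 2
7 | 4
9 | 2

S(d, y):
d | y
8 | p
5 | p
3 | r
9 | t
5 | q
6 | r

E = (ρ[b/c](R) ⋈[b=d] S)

Subexpression sizes:
  R → 5
  ρ[b/c](R) → 5
  S → 6
  (ρ[b/c](R) ⋈[b=d] S) → 2

|E| = 2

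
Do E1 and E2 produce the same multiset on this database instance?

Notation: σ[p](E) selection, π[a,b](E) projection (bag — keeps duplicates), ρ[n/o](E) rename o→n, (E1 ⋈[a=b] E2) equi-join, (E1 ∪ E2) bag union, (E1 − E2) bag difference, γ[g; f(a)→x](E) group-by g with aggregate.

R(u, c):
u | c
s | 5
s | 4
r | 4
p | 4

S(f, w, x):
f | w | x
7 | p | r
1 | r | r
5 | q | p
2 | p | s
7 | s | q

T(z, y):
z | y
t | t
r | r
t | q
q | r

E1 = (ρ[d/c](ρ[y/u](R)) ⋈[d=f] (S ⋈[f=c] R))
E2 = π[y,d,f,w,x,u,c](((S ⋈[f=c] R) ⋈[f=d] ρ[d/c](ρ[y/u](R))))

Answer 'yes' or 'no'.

E1 per-node cardinality:
  R → 4
  ρ[y/u](R) → 4
  ρ[d/c](ρ[y/u](R)) → 4
  S → 5
  R → 4
  (S ⋈[f=c] R) → 1
  (ρ[d/c](ρ[y/u](R)) ⋈[d=f] (S ⋈[f=c] R)) → 1
E2 per-node cardinality:
  S → 5
  R → 4
  (S ⋈[f=c] R) → 1
  R → 4
  ρ[y/u](R) → 4
  ρ[d/c](ρ[y/u](R)) → 4
  ((S ⋈[f=c] R) ⋈[f=d] ρ[d/c](ρ[y/u](R))) → 1
  π[y,d,f,w,x,u,c](((S ⋈[f=c] R) ⋈[f=d] ρ[d/c](ρ[y/u](R)))) → 1

E1 and E2 produce the same multiset:
y | d | f | w | x | u | c
s | 5 | 5 | q | p | s | 5

yes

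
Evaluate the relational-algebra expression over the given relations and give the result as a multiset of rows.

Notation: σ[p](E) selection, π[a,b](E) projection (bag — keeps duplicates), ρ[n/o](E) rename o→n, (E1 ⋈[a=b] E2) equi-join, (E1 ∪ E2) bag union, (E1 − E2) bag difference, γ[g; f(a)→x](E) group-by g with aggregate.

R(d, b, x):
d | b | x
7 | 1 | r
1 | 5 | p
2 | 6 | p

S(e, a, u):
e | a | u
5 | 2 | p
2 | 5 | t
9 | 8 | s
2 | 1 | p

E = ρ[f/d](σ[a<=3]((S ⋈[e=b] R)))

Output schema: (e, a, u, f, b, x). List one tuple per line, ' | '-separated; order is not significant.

Per-node cardinality:
  S → 4
  R → 3
  (S ⋈[e=b] R) → 1
  σ[a<=3]((S ⋈[e=b] R)) → 1
  ρ[f/d](σ[a<=3]((S ⋈[e=b] R))) → 1

== RESULT ==
e | a | u | f | b | x
5 | 2 | p | 1 | 5 | p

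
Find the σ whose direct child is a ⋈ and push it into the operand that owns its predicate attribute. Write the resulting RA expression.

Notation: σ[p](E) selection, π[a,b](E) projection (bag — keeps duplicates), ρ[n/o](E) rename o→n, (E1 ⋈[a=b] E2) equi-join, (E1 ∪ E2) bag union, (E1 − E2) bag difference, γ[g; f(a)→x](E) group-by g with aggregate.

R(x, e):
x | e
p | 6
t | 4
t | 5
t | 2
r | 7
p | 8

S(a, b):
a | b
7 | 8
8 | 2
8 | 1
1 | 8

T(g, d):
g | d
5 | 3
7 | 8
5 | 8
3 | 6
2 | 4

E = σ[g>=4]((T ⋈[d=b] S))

σ filters on g, owned by the left side.
E' = (σ[g>=4](T) ⋈[d=b] S)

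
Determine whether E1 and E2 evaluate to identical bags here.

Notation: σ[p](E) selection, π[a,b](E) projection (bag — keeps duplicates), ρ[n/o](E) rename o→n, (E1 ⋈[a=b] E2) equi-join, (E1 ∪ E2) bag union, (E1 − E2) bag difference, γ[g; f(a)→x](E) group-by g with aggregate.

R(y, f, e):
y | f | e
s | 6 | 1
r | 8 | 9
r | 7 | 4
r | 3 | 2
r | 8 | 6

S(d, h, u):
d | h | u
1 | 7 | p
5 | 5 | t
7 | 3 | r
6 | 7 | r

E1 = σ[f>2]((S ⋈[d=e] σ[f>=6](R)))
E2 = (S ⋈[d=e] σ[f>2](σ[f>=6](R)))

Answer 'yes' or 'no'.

E1 per-node cardinality:
  S → 4
  R → 5
  σ[f>=6](R) → 4
  (S ⋈[d=e] σ[f>=6](R)) → 2
  σ[f>2]((S ⋈[d=e] σ[f>=6](R))) → 2
E2 per-node cardinality:
  S → 4
  R → 5
  σ[f>=6](R) → 4
  σ[f>2](σ[f>=6](R)) → 4
  (S ⋈[d=e] σ[f>2](σ[f>=6](R))) → 2

E1 and E2 produce the same multiset:
d | h | u | y | f | e
1 | 7 | p | s | 6 | 1
6 | 7 | r | r | 8 | 6

yes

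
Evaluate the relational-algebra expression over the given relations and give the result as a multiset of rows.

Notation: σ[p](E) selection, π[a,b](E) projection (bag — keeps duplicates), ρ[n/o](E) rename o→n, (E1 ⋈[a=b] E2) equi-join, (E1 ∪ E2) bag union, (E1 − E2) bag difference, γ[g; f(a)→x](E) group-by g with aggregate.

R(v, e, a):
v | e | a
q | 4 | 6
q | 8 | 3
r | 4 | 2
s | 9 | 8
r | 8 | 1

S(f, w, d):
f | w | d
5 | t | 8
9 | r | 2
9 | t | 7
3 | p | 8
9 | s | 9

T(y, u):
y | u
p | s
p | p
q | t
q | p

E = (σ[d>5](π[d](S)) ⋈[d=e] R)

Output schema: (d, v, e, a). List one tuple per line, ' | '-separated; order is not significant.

Subexpression sizes:
  S → 5
  π[d](S) → 5
  σ[d>5](π[d](S)) → 4
  R → 5
  (σ[d>5](π[d](S)) ⋈[d=e] R) → 5

== RESULT ==
d | v | e | a
8 | q | 8 | 3
8 | q | 8 | 3
8 | r | 8 | 1
8 | r | 8 | 1
9 | s | 9 | 8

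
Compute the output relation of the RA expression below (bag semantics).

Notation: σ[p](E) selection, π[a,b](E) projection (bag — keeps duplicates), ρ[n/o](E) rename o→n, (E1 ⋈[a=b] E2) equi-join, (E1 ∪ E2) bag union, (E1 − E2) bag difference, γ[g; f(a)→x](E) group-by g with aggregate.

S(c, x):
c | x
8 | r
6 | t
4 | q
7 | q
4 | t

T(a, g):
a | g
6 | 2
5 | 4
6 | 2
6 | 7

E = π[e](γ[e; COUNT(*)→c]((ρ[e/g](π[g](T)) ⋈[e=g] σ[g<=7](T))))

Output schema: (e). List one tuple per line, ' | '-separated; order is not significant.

Stepwise |·|:
  T → 4
  π[g](T) → 4
  ρ[e/g](π[g](T)) → 4
  T → 4
  σ[g<=7](T) → 4
  (ρ[e/g](π[g](T)) ⋈[e=g] σ[g<=7](T)) → 6
  γ[e; COUNT(*)→c]((ρ[e/g](π[g](T)) ⋈[e=g] σ[g<=7](T))) → 3
  π[e](γ[e; COUNT(*)→c]((ρ[e/g](π[g](T)) ⋈[e=g] σ[g<=7](T)))) → 3

== RESULT ==
e
2
4
7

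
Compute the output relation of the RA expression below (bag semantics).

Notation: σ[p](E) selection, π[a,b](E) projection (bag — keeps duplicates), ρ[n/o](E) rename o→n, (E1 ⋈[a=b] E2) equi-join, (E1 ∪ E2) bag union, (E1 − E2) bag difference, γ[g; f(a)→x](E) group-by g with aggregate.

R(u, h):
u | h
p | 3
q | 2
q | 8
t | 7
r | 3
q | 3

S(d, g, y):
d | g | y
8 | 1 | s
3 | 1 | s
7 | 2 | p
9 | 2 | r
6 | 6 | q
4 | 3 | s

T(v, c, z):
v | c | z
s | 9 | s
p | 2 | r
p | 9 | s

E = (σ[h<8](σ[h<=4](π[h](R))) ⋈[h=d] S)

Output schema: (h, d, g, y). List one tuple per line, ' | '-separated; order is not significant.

Subexpression sizes:
  R → 6
  π[h](R) → 6
  σ[h<=4](π[h](R)) → 4
  σ[h<8](σ[h<=4](π[h](R))) → 4
  S → 6
  (σ[h<8](σ[h<=4](π[h](R))) ⋈[h=d] S) → 3

== RESULT ==
h | d | g | y
3 | 3 | 1 | s
3 | 3 | 1 | s
3 | 3 | 1 | s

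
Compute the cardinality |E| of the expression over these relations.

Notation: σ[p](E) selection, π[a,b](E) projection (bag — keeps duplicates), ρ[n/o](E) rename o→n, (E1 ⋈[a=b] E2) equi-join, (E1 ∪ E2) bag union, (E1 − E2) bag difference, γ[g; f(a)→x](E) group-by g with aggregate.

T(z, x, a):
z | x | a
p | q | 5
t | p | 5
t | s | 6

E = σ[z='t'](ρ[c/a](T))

Subexpression sizes:
  T → 3
  ρ[c/a](T) → 3
  σ[z='t'](ρ[c/a](T)) → 2

|E| = 2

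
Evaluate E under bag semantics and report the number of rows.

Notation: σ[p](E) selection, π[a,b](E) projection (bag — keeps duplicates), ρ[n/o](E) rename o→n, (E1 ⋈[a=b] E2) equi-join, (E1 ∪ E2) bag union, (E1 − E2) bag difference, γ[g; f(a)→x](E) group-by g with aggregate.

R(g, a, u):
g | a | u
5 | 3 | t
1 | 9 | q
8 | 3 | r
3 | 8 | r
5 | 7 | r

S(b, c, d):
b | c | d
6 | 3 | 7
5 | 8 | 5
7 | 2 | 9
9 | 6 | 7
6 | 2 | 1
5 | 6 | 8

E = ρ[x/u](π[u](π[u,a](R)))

Per-node cardinality:
  R → 5
  π[u,a](R) → 5
  π[u](π[u,a](R)) → 5
  ρ[x/u](π[u](π[u,a](R))) → 5

|E| = 5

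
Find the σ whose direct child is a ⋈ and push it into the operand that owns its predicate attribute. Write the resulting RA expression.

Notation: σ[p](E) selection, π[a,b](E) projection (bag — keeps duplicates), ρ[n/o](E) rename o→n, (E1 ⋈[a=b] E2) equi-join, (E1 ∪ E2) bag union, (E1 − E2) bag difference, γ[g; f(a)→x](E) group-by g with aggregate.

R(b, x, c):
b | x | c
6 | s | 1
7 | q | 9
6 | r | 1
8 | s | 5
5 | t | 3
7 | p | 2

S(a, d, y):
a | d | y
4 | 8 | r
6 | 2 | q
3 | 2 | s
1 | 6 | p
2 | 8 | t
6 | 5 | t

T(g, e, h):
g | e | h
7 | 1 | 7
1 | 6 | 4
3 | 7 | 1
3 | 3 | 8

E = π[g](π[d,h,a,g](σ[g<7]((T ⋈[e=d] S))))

σ filters on g, owned by the left side.
E' = π[g](π[d,h,a,g]((σ[g<7](T) ⋈[e=d] S)))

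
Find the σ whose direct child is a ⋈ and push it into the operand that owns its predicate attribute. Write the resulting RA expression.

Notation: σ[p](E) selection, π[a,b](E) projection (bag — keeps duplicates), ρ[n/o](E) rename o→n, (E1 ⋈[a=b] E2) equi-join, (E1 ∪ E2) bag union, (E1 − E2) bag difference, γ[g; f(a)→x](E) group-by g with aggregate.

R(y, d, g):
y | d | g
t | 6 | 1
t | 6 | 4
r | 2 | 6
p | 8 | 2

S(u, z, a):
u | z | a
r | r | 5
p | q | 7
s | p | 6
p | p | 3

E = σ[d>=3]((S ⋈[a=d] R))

σ filters on d, owned by the right side.
E' = (S ⋈[a=d] σ[d>=3](R))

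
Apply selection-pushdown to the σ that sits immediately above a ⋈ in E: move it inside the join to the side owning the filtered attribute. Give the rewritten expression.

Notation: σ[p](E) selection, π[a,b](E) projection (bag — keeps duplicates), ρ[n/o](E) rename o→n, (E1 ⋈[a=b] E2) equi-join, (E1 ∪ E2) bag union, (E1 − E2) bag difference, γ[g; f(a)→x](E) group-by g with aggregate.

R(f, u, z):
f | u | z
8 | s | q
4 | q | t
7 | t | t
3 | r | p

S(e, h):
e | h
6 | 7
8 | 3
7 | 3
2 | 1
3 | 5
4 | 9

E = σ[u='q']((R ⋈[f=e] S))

σ filters on u, owned by the left side.
E' = (σ[u='q'](R) ⋈[f=e] S)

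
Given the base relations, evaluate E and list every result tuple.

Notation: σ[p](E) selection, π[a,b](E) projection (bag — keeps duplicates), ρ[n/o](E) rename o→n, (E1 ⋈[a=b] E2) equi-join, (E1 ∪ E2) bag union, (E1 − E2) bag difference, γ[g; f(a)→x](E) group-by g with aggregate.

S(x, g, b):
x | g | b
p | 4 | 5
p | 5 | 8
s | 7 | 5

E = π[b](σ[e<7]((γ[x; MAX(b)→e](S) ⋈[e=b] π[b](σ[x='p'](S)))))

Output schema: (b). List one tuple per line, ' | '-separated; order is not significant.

Subexpression sizes:
  S → 3
  γ[x; MAX(b)→e](S) → 2
  S → 3
  σ[x='p'](S) → 2
  π[b](σ[x='p'](S)) → 2
  (γ[x; MAX(b)→e](S) ⋈[e=b] π[b](σ[x='p'](S))) → 2
  σ[e<7]((γ[x; MAX(b)→e](S) ⋈[e=b] π[b](σ[x='p'](S)))) → 1
  π[b](σ[e<7]((γ[x; MAX(b)→e](S) ⋈[e=b] π[b](σ[x='p'](S))))) → 1

== RESULT ==
b
5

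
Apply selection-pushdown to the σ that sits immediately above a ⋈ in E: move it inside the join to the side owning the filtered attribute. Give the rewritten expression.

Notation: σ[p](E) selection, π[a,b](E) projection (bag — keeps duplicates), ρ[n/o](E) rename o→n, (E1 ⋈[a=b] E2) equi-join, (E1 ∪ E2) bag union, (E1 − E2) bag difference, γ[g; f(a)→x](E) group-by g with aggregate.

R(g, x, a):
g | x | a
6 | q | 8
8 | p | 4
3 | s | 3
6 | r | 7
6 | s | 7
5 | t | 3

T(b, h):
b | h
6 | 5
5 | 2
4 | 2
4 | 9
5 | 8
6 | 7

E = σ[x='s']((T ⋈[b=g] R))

σ filters on x, owned by the right side.
E' = (T ⋈[b=g] σ[x='s'](R))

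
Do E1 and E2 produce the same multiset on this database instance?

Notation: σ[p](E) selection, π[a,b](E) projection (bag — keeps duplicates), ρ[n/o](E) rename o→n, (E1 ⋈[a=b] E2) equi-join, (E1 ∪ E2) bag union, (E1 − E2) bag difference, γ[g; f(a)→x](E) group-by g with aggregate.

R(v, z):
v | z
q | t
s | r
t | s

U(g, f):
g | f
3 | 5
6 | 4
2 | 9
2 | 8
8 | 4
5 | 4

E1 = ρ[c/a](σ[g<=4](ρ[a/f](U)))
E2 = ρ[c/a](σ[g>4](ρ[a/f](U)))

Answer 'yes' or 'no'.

E1 row counts bottom-up:
  U → 6
  ρ[a/f](U) → 6
  σ[g<=4](ρ[a/f](U)) → 3
  ρ[c/a](σ[g<=4](ρ[a/f](U))) → 3
E2 row counts bottom-up:
  U → 6
  ρ[a/f](U) → 6
  σ[g>4](ρ[a/f](U)) → 3
  ρ[c/a](σ[g>4](ρ[a/f](U))) → 3

E1 result:
g | c
2 | 8
2 | 9
3 | 5
E2 result:
g | c
5 | 4
6 | 4
8 | 4
Witness: (2, 9) appears 1× in E1 but 0× in E2.

no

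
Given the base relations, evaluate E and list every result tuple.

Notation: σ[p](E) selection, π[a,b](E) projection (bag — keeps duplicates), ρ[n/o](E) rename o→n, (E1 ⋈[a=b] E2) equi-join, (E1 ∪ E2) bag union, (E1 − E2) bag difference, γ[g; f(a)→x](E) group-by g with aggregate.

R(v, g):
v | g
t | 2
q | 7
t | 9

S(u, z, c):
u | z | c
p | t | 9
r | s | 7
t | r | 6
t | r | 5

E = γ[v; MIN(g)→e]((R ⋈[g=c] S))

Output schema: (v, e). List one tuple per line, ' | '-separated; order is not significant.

Row counts bottom-up:
  R → 3
  S → 4
  (R ⋈[g=c] S) → 2
  γ[v; MIN(g)→e]((R ⋈[g=c] S)) → 2

== RESULT ==
v | e
q | 7
t | 9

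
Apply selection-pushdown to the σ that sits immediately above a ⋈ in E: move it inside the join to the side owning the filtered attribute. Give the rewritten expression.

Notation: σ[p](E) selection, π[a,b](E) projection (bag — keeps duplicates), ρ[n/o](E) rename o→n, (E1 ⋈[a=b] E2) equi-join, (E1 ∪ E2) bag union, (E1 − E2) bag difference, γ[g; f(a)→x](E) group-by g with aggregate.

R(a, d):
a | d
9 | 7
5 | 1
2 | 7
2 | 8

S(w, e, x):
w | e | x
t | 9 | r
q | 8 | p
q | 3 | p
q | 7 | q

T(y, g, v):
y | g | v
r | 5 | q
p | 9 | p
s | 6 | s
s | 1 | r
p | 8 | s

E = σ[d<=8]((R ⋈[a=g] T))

σ filters on d, owned by the left side.
E' = (σ[d<=8](R) ⋈[a=g] T)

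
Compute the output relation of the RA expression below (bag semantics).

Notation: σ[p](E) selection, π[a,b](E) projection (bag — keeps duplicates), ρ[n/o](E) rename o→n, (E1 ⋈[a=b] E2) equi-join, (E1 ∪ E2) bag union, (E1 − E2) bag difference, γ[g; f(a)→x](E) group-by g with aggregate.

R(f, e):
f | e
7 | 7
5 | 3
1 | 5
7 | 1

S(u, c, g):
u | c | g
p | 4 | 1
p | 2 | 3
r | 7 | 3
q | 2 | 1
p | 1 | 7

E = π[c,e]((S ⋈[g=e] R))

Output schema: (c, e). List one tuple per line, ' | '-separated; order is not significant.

Subexpression sizes:
  S → 5
  R → 4
  (S ⋈[g=e] R) → 5
  π[c,e]((S ⋈[g=e] R)) → 5

== RESULT ==
c | e
1 | 7
2 | 1
2 | 3
4 | 1
7 | 3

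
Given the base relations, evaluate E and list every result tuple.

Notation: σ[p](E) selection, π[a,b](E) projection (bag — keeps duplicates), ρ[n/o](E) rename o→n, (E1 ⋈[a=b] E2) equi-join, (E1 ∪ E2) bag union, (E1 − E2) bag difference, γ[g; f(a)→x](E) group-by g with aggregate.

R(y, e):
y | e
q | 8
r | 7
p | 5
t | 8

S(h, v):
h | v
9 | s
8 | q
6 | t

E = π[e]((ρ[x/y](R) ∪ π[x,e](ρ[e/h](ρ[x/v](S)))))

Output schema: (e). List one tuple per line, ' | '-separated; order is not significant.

Stepwise |·|:
  R → 4
  ρ[x/y](R) → 4
  S → 3
  ρ[x/v](S) → 3
  ρ[e/h](ρ[x/v](S)) → 3
  π[x,e](ρ[e/h](ρ[x/v](S))) → 3
  (ρ[x/y](R) ∪ π[x,e](ρ[e/h](ρ[x/v](S)))) → 7
  π[e]((ρ[x/y](R) ∪ π[x,e](ρ[e/h](ρ[x/v](S))))) → 7

== RESULT ==
e
5
6
7
8
8
8
9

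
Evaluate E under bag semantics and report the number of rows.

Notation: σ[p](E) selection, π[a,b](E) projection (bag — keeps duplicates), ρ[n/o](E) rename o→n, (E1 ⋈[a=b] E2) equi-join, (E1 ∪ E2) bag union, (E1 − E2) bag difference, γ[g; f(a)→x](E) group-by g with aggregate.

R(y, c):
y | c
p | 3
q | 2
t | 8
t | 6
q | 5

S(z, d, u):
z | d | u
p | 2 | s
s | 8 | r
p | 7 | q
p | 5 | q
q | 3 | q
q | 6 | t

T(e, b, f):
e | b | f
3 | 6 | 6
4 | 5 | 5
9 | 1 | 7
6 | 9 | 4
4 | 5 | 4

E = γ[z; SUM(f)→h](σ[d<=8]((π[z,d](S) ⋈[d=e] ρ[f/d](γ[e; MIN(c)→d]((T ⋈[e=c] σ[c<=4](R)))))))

Subexpression sizes:
  S → 6
  π[z,d](S) → 6
  T → 5
  R → 5
  σ[c<=4](R) → 2
  (T ⋈[e=c] σ[c<=4](R)) → 1
  γ[e; MIN(c)→d]((T ⋈[e=c] σ[c<=4](R))) → 1
  ρ[f/d](γ[e; MIN(c)→d]((T ⋈[e=c] σ[c<=4](R)))) → 1
  (π[z,d](S) ⋈[d=e] ρ[f/d](γ[e; MIN(c)→d]((T ⋈[e=c] σ[c<=4](R))))) → 1
  σ[d<=8]((π[z,d](S) ⋈[d=e] ρ[f/d](γ[e; MIN(c)→d]((T ⋈[e=c] σ[c<=4](R)))))) → 1
  γ[z; SUM(f)→h](σ[d<=8]((π[z,d](S) ⋈[d=e] ρ[f/d](γ[e; MIN(c)→d]((T ⋈[e=c] σ[c<=4](R))))))) → 1

|E| = 1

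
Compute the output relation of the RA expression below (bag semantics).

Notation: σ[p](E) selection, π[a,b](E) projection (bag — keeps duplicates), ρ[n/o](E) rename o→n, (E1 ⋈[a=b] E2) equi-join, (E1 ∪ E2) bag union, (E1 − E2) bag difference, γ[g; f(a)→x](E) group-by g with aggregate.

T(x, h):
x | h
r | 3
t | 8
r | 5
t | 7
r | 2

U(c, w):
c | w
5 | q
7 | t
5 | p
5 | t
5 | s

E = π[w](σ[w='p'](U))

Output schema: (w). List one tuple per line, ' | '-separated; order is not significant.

Stepwise |·|:
  U → 5
  σ[w='p'](U) → 1
  π[w](σ[w='p'](U)) → 1

== RESULT ==
w
p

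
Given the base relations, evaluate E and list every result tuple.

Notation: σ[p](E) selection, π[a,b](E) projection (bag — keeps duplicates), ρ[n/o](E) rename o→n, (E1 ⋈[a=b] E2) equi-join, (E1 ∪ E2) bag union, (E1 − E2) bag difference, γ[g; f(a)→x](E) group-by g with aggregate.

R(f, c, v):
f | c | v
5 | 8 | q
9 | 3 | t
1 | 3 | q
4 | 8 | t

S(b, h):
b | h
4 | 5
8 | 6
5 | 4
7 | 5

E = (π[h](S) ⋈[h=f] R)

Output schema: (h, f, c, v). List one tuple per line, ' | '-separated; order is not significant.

Stepwise |·|:
  S → 4
  π[h](S) → 4
  R → 4
  (π[h](S) ⋈[h=f] R) → 3

== RESULT ==
h | f | c | v
4 | 4 | 8 | t
5 | 5 | 8 | q
5 | 5 | 8 | q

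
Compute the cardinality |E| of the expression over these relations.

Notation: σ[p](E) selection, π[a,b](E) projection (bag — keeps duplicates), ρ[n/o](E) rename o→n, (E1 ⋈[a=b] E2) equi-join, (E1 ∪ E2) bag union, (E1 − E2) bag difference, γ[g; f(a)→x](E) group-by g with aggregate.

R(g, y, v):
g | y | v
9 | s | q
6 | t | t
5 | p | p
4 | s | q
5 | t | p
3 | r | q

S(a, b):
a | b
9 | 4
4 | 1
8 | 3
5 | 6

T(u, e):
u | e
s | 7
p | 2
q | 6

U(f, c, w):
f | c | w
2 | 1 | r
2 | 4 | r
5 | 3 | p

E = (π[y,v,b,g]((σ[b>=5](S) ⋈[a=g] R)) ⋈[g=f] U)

Subexpression sizes:
  S → 4
  σ[b>=5](S) → 1
  R → 6
  (σ[b>=5](S) ⋈[a=g] R) → 2
  π[y,v,b,g]((σ[b>=5](S) ⋈[a=g] R)) → 2
  U → 3
  (π[y,v,b,g]((σ[b>=5](S) ⋈[a=g] R)) ⋈[g=f] U) → 2

|E| = 2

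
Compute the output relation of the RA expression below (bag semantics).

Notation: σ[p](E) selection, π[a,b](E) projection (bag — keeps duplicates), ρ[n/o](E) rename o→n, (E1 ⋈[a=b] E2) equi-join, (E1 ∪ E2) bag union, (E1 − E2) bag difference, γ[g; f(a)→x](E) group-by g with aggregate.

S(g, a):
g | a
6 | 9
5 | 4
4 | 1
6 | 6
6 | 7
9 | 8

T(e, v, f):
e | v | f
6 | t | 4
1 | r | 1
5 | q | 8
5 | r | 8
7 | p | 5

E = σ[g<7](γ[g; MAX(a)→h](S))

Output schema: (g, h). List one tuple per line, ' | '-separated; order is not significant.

Per-node cardinality:
  S → 6
  γ[g; MAX(a)→h](S) → 4
  σ[g<7](γ[g; MAX(a)→h](S)) → 3

== RESULT ==
g | h
4 | 1
5 | 4
6 | 9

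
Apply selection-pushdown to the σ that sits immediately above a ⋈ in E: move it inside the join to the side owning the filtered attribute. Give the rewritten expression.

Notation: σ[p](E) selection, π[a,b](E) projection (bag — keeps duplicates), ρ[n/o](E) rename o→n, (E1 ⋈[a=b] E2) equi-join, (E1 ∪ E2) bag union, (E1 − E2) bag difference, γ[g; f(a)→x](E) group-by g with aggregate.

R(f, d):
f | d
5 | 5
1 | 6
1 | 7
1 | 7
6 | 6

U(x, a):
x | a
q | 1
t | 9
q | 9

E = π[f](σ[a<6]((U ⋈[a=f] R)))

σ filters on a, owned by the left side.
E' = π[f]((σ[a<6](U) ⋈[a=f] R))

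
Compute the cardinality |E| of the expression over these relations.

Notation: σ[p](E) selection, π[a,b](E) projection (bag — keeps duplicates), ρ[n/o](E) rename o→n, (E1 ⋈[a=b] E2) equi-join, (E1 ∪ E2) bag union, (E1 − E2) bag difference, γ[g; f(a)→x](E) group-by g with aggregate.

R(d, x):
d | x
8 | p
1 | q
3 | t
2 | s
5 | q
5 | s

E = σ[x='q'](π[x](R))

Subexpression sizes:
  R → 6
  π[x](R) → 6
  σ[x='q'](π[x](R)) → 2

|E| = 2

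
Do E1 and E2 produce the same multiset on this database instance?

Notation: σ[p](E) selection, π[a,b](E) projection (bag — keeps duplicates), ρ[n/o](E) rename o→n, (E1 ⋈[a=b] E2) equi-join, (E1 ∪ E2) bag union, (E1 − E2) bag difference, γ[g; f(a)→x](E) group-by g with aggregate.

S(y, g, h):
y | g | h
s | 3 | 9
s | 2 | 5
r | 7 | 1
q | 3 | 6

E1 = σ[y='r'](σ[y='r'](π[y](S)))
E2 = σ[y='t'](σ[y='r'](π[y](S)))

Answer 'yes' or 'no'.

E1 subexpression sizes:
  S → 4
  π[y](S) → 4
  σ[y='r'](π[y](S)) → 1
  σ[y='r'](σ[y='r'](π[y](S))) → 1
E2 subexpression sizes:
  S → 4
  π[y](S) → 4
  σ[y='r'](π[y](S)) → 1
  σ[y='t'](σ[y='r'](π[y](S))) → 0

E1 result:
y
r
E2 result:
y
(0 rows)
Witness: ('r',) appears 1× in E1 but 0× in E2.

no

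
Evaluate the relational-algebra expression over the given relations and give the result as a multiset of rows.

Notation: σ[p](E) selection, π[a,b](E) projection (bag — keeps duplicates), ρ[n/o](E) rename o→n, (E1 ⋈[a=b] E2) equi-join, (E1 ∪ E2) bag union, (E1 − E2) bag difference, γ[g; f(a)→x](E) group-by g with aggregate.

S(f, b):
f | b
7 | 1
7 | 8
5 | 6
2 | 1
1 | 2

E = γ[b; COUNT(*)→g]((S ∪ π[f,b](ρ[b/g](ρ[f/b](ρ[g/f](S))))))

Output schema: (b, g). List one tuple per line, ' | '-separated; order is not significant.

Row counts bottom-up:
  S → 5
  S → 5
  ρ[g/f](S) → 5
  ρ[f/b](ρ[g/f](S)) → 5
  ρ[b/g](ρ[f/b](ρ[g/f](S))) → 5
  π[f,b](ρ[b/g](ρ[f/b](ρ[g/f](S)))) → 5
  (S ∪ π[f,b](ρ[b/g](ρ[f/b](ρ[g/f](S))))) → 10
  γ[b; COUNT(*)→g]((S ∪ π[f,b](ρ[b/g](ρ[f/b](ρ[g/f](S)))))) → 6

== RESULT ==
b | g
1 | 3
2 | 2
5 | 1
6 | 1
7 | 2
8 | 1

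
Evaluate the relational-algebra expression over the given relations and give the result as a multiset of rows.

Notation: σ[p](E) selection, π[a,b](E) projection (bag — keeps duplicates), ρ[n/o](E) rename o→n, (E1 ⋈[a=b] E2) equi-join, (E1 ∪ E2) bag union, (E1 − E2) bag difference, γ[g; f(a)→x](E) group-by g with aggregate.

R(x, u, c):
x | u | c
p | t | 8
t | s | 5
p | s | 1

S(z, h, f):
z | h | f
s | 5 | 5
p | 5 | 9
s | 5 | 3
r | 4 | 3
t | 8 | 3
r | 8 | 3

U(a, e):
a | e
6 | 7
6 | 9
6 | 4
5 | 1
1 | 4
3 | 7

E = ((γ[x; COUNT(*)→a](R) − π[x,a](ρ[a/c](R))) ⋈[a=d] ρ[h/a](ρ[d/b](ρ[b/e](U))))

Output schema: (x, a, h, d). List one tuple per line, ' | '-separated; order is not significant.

Row counts bottom-up:
  R → 3
  γ[x; COUNT(*)→a](R) → 2
  R → 3
  ρ[a/c](R) → 3
  π[x,a](ρ[a/c](R)) → 3
  (γ[x; COUNT(*)→a](R) − π[x,a](ρ[a/c](R))) → 2
  U → 6
  ρ[b/e](U) → 6
  ρ[d/b](ρ[b/e](U)) → 6
  ρ[h/a](ρ[d/b](ρ[b/e](U))) → 6
  ((γ[x; COUNT(*)→a](R) − π[x,a](ρ[a/c](R))) ⋈[a=d] ρ[h/a](ρ[d/b](ρ[b/e](U)))) → 1

== RESULT ==
x | a | h | d
t | 1 | 5 | 1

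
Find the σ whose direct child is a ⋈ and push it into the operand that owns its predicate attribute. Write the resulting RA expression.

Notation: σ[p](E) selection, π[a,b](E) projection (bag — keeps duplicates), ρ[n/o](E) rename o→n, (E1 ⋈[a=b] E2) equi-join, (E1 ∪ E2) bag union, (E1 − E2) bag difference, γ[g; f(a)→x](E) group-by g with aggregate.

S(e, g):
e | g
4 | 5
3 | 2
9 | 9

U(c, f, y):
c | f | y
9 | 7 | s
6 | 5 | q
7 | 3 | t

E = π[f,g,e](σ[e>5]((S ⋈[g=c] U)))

σ filters on e, owned by the left side.
E' = π[f,g,e]((σ[e>5](S) ⋈[g=c] U))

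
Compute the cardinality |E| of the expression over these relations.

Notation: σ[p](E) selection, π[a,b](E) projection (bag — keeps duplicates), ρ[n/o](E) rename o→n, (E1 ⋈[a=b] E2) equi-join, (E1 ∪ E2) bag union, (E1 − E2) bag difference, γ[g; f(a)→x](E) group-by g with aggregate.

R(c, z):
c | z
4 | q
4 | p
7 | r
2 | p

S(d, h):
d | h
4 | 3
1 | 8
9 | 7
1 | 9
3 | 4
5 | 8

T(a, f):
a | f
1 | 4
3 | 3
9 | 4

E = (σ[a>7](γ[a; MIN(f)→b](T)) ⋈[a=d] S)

Subexpression sizes:
  T → 3
  γ[a; MIN(f)→b](T) → 3
  σ[a>7](γ[a; MIN(f)→b](T)) → 1
  S → 6
  (σ[a>7](γ[a; MIN(f)→b](T)) ⋈[a=d] S) → 1

|E| = 1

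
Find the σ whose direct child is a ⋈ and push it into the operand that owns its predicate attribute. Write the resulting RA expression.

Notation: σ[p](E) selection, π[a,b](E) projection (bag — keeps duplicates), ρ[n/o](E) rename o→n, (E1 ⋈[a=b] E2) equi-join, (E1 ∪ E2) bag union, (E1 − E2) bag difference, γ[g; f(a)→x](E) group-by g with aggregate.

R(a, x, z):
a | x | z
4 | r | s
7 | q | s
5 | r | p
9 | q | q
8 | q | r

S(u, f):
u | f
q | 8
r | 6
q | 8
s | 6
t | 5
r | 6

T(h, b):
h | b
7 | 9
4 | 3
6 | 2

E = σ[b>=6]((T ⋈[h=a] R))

σ filters on b, owned by the left side.
E' = (σ[b>=6](T) ⋈[h=a] R)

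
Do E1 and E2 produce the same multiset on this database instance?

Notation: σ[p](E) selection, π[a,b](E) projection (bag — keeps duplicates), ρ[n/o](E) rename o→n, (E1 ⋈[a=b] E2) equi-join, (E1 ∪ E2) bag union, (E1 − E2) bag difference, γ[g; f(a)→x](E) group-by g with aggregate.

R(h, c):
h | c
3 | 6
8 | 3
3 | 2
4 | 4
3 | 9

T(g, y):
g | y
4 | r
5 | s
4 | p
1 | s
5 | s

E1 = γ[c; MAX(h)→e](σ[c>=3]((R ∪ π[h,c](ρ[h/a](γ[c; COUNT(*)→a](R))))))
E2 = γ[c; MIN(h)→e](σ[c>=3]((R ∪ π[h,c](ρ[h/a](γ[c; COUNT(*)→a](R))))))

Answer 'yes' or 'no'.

E1 per-node cardinality:
  R → 5
  R → 5
  γ[c; COUNT(*)→a](R) → 5
  ρ[h/a](γ[c; COUNT(*)→a](R)) → 5
  π[h,c](ρ[h/a](γ[c; COUNT(*)→a](R))) → 5
  (R ∪ π[h,c](ρ[h/a](γ[c; COUNT(*)→a](R)))) → 10
  σ[c>=3]((R ∪ π[h,c](ρ[h/a](γ[c; COUNT(*)→a](R))))) → 8
  γ[c; MAX(h)→e](σ[c>=3]((R ∪ π[h,c](ρ[h/a](γ[c; COUNT(*)→a](R)))))) → 4
E2 per-node cardinality:
  R → 5
  R → 5
  γ[c; COUNT(*)→a](R) → 5
  ρ[h/a](γ[c; COUNT(*)→a](R)) → 5
  π[h,c](ρ[h/a](γ[c; COUNT(*)→a](R))) → 5
  (R ∪ π[h,c](ρ[h/a](γ[c; COUNT(*)→a](R)))) → 10
  σ[c>=3]((R ∪ π[h,c](ρ[h/a](γ[c; COUNT(*)→a](R))))) → 8
  γ[c; MIN(h)→e](σ[c>=3]((R ∪ π[h,c](ρ[h/a](γ[c; COUNT(*)→a](R)))))) → 4

E1 result:
c | e
3 | 8
4 | 4
6 | 3
9 | 3
E2 result:
c | e
3 | 1
4 | 1
6 | 1
9 | 1
Witness: (4, 4) appears 1× in E1 but 0× in E2.

no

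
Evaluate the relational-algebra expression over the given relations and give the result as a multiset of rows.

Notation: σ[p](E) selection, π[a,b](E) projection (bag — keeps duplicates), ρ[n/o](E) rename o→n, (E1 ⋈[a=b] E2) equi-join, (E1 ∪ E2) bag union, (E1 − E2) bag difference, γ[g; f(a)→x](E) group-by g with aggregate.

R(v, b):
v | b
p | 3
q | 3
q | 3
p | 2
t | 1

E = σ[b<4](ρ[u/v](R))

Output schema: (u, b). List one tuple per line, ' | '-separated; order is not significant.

Subexpression sizes:
  R → 5
  ρ[u/v](R) → 5
  σ[b<4](ρ[u/v](R)) → 5

== RESULT ==
u | b
p | 2
p | 3
q | 3
q | 3
t | 1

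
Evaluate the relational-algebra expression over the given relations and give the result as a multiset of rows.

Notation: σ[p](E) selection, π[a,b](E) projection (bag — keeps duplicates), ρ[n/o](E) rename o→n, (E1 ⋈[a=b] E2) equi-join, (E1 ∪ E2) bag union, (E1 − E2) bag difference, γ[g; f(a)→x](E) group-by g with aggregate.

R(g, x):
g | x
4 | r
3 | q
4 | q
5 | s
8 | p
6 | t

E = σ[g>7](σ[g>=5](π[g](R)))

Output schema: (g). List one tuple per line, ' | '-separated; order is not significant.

Stepwise |·|:
  R → 6
  π[g](R) → 6
  σ[g>=5](π[g](R)) → 3
  σ[g>7](σ[g>=5](π[g](R))) → 1

== RESULT ==
g
8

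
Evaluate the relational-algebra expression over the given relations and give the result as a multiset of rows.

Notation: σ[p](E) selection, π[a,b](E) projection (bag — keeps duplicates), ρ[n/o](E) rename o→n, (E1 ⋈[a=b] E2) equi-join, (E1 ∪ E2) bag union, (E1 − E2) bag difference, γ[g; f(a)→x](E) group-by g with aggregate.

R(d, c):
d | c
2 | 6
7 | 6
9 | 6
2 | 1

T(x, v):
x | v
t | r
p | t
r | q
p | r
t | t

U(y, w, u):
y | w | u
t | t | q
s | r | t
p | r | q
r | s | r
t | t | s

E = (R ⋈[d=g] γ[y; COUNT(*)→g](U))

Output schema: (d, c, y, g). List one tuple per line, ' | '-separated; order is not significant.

Stepwise |·|:
  R → 4
  U → 5
  γ[y; COUNT(*)→g](U) → 4
  (R ⋈[d=g] γ[y; COUNT(*)→g](U)) → 2

== RESULT ==
d | c | y | g
2 | 1 | t | 2
2 | 6 | t | 2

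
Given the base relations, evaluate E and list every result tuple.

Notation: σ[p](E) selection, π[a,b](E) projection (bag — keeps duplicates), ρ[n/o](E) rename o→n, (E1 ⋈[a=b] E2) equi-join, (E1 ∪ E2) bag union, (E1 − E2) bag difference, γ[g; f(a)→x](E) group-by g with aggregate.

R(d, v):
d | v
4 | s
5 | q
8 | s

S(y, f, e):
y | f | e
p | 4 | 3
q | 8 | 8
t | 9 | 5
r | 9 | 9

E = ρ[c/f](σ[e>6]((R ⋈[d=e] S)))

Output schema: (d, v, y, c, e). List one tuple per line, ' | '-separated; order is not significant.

Row counts bottom-up:
  R → 3
  S → 4
  (R ⋈[d=e] S) → 2
  σ[e>6]((R ⋈[d=e] S)) → 1
  ρ[c/f](σ[e>6]((R ⋈[d=e] S))) → 1

== RESULT ==
d | v | y | c | e
8 | s | q | 8 | 8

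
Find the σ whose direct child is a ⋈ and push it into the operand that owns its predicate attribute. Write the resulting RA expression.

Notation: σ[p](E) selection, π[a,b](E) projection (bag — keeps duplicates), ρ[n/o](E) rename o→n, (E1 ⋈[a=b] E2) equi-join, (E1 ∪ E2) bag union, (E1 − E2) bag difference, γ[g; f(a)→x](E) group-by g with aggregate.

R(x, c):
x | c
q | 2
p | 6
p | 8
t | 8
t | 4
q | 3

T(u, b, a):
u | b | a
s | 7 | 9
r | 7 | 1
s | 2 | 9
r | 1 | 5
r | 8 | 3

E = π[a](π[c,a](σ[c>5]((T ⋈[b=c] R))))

σ filters on c, owned by the right side.
E' = π[a](π[c,a]((T ⋈[b=c] σ[c>5](R))))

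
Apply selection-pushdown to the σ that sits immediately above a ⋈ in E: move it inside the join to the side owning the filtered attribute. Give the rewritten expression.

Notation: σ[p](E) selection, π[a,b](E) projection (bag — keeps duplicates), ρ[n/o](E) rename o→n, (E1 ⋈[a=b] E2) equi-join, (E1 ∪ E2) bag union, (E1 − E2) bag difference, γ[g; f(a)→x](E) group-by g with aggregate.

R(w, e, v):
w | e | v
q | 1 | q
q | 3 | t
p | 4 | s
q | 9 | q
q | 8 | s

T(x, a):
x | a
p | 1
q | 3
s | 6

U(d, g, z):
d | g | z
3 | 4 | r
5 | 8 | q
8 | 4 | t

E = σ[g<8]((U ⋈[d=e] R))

σ filters on g, owned by the left side.
E' = (σ[g<8](U) ⋈[d=e] R)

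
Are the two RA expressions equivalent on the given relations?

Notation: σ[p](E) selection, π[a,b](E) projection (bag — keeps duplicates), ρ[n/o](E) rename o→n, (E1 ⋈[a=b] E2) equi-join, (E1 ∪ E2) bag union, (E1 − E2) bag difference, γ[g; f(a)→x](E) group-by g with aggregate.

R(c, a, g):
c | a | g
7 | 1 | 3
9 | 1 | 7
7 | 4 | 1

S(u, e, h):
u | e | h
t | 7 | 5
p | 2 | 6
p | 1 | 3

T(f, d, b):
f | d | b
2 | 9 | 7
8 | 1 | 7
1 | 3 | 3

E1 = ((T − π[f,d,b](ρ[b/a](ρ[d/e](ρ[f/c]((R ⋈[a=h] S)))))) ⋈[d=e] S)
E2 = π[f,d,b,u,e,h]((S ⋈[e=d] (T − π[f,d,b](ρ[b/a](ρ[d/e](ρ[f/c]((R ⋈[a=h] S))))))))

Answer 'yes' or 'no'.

E1 subexpression sizes:
  T → 3
  R → 3
  S → 3
  (R ⋈[a=h] S) → 0
  ρ[f/c]((R ⋈[a=h] S)) → 0
  ρ[d/e](ρ[f/c]((R ⋈[a=h] S))) → 0
  ρ[b/a](ρ[d/e](ρ[f/c]((R ⋈[a=h] S)))) → 0
  π[f,d,b](ρ[b/a](ρ[d/e](ρ[f/c]((R ⋈[a=h] S))))) → 0
  (T − π[f,d,b](ρ[b/a](ρ[d/e](ρ[f/c]((R ⋈[a=h] S)))))) → 3
  S → 3
  ((T − π[f,d,b](ρ[b/a](ρ[d/e](ρ[f/c]((R ⋈[a=h] S)))))) ⋈[d=e] S) → 1
E2 subexpression sizes:
  S → 3
  T → 3
  R → 3
  S → 3
  (R ⋈[a=h] S) → 0
  ρ[f/c]((R ⋈[a=h] S)) → 0
  ρ[d/e](ρ[f/c]((R ⋈[a=h] S))) → 0
  ρ[b/a](ρ[d/e](ρ[f/c]((R ⋈[a=h] S)))) → 0
  π[f,d,b](ρ[b/a](ρ[d/e](ρ[f/c]((R ⋈[a=h] S))))) → 0
  (T − π[f,d,b](ρ[b/a](ρ[d/e](ρ[f/c]((R ⋈[a=h] S)))))) → 3
  (S ⋈[e=d] (T − π[f,d,b](ρ[b/a](ρ[d/e](ρ[f/c]((R ⋈[a=h] S))))))) → 1
  π[f,d,b,u,e,h]((S ⋈[e=d] (T − π[f,d,b](ρ[b/a](ρ[d/e](ρ[f/c]((R ⋈[a=h] S)))))))) → 1

E1 and E2 produce the same multiset:
f | d | b | u | e | h
8 | 1 | 7 | p | 1 | 3

yes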